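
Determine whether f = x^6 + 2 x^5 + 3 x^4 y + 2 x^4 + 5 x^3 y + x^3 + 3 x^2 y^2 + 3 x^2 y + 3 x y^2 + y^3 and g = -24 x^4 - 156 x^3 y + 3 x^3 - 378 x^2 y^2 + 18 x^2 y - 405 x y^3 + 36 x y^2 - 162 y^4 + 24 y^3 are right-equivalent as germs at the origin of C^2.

Yes.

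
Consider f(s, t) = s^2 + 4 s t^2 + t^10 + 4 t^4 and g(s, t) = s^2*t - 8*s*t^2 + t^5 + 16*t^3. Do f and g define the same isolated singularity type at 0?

No.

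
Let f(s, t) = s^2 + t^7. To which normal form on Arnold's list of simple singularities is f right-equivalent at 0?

The Hessian of f at 0 has rank 1. Corank 1: A-series; mu = 6 gives A_6.

A6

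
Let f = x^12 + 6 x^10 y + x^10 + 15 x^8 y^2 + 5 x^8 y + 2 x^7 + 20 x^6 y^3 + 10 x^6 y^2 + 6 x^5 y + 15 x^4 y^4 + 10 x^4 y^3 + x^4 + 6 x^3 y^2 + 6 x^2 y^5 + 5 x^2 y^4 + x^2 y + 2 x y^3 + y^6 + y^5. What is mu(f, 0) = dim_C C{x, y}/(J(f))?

7

The Hessian of f at 0 is [[0, 0], [0, 0]] with rank 0, so corank 2. A Groebner basis of the Jacobian ideal J(f) in C{x,y} is {x^3, x^2*y + x^2/6 + x*y^2/6, x*y + y^3}; counting standard monomials gives mu = 7. Corank 2; j^3 = x^2*y has shape L^2 M (L != M), so D-series; mu = 7 gives D_7.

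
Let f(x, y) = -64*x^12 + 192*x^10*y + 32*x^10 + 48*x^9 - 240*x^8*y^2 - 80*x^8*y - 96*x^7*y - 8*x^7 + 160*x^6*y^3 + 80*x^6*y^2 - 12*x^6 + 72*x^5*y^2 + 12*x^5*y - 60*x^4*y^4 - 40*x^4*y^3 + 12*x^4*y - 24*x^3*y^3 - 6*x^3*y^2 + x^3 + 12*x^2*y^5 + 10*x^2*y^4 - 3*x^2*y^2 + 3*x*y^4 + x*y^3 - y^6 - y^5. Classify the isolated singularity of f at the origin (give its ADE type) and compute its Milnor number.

The Hessian of f at 0 has rank 0. Corank 2; j^3 = x^3 is a perfect cube, so E-series; the 4-jet and mu = 7 give E_7.

Type E_7, Milnor number mu = 7.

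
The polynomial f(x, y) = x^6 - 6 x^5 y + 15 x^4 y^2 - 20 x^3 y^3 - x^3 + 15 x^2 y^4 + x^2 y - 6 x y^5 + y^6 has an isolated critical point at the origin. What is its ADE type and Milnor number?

The Hessian of f at 0 is [[0, 0], [0, 0]] with rank 0, so corank 2. A Groebner basis of the Jacobian ideal J(f) in C{x,y} is {x*y/6 + y^5, x*y^2, x^2 - x*y}; counting standard monomials gives mu = 7. Corank 2; j^3 = -x^2*(x - y) has shape L^2 M (L != M), so D-series; mu = 7 gives D_7.

Type D7, Milnor number mu = 7.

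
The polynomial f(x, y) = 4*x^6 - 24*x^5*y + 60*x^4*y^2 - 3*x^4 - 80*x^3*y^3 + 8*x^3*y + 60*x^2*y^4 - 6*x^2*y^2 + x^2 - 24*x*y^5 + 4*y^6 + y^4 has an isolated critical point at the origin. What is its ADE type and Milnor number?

Type A_{3}, Milnor number mu = 3.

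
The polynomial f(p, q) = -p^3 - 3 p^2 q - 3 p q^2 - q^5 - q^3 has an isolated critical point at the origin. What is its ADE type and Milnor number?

The Hessian of f at 0 has rank 0. Corank 2; j^3 = -(p + q)^3 is a perfect cube, so E-series; the 5-jet and mu = 8 give E_8.

Type E_8, Milnor number mu = 8.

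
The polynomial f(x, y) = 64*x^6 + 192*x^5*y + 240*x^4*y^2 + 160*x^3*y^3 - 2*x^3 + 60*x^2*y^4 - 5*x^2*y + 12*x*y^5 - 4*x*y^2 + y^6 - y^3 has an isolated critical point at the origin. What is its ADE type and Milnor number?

Type D7, Milnor number mu = 7.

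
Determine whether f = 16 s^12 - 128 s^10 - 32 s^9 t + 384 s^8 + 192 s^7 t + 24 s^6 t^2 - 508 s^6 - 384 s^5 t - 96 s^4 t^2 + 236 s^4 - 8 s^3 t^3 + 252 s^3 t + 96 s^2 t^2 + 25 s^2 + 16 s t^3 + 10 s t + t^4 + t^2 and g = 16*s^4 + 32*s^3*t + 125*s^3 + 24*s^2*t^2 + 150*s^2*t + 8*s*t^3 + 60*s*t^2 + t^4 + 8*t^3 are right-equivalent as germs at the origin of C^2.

The Hessian of f at 0 has rank 1. Corank 1: A-series; mu = 3 gives A_3. The Hessian of g at 0 has rank 0. Corank 2; j^3 = (5*s + 2*t)^3 is a perfect cube, so E-series; the 4-jet and mu = 6 give E_6. f is A_3 but g is E_6, hence not right-equivalent.

No.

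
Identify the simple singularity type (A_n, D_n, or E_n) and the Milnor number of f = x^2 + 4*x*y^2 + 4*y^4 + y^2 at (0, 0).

The Hessian of f at 0 has rank 2. Corank 0: nondegenerate Morse point, so A_1.

Type A1, Milnor number mu = 1.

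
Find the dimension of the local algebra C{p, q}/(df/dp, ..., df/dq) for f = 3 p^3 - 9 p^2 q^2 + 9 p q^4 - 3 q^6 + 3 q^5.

The Hessian of f at 0 has rank 0. Corank 2; j^3 = 3*p^3 is a perfect cube, so E-series; the 5-jet and mu = 8 give E_8.

8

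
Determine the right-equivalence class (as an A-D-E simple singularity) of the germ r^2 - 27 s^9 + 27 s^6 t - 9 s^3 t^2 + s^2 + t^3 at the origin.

A_2

The Hessian of f at 0 has rank 2. Corank 1: A-series; mu = 2 gives A_2.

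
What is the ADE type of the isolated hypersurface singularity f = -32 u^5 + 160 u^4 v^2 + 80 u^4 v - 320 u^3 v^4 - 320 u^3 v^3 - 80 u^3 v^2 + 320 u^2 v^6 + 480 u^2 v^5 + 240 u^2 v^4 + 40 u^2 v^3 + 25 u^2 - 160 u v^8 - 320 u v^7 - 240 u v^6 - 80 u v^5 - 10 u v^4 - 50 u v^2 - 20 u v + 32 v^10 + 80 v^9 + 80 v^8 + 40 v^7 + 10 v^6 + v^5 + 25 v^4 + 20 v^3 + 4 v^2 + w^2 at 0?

A4

The Hessian of f at 0 has rank 2. Corank 1: A-series; mu = 4 gives A_4.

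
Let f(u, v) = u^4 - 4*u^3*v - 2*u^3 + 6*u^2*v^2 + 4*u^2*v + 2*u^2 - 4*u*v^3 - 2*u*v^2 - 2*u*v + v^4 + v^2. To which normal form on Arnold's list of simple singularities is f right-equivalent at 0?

A_1

The Hessian of f at 0 has rank 2. Corank 0: nondegenerate Morse point, so A_1.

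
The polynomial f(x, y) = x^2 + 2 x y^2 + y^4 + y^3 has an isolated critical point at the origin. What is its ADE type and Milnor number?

Type A_2, Milnor number mu = 2.

The Hessian of f at 0 is [[2, 0], [0, 0]] with rank 1, so corank 1. A Groebner basis of the Jacobian ideal J(f) in C{x,y} is {y^2, x}; counting standard monomials gives mu = 2. Corank 1: A-series; mu = 2 gives A_2.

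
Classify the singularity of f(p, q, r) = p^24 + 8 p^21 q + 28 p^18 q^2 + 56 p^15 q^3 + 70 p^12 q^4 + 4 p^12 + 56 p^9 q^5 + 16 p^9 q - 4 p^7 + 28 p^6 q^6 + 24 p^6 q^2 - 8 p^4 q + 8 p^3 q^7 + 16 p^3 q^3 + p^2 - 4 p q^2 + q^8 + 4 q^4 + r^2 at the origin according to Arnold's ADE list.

A_{7}

The Hessian of f at 0 is [[2, 0, 0], [0, 0, 0], [0, 0, 2]] with rank 2, so corank 1. A Groebner basis of the Jacobian ideal J(f) in C{p,q,r} is {p^4, p^3*q, -p/2 + q^2, r}; counting standard monomials gives mu = 7. Corank 1: A-series; mu = 7 gives A_7.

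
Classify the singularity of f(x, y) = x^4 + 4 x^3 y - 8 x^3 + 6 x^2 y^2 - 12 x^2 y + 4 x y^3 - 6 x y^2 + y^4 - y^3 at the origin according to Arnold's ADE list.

The Hessian of f at 0 is [[0, 0], [0, 0]] with rank 0, so corank 2. A Groebner basis of the Jacobian ideal J(f) in C{x,y} is {y^4, x*y^2 + 2*y^3/3, x^2 + x*y + y^2/4}; counting standard monomials gives mu = 6. Corank 2; j^3 = -(2*x + y)^3 is a perfect cube, so E-series; the 4-jet and mu = 6 give E_6.

E_6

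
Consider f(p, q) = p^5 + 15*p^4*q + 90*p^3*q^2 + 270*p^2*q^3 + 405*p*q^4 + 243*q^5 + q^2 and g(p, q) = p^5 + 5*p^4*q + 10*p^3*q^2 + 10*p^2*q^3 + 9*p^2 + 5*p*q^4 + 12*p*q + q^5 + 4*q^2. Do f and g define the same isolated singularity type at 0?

Yes.

The Hessian of f at 0 is [[0, 0], [0, 2]] with rank 1, so corank 1. A Groebner basis of the Jacobian ideal J(f) in C{p,q} is {p^4, q}; counting standard monomials gives mu = 4. Corank 1: A-series; mu = 4 gives A_4. The Hessian of g at 0 is [[18, 12], [12, 8]] with rank 1, so corank 1. A Groebner basis of the Jacobian ideal J(g) in C{p,q} is {q^4, p + 2*q/3}; counting standard monomials gives mu = 4. Corank 1: A-series; mu = 4 gives A_4. Both have type A_4, hence right-equivalent.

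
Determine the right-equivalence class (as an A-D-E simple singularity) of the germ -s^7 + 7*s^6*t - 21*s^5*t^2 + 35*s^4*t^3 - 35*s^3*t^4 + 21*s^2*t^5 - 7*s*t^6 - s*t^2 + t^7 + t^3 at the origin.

D_{8}

The Hessian of f at 0 has rank 0. Corank 2; j^3 = -t^2*(s - t) has shape L^2 M (L != M), so D-series; mu = 8 gives D_8.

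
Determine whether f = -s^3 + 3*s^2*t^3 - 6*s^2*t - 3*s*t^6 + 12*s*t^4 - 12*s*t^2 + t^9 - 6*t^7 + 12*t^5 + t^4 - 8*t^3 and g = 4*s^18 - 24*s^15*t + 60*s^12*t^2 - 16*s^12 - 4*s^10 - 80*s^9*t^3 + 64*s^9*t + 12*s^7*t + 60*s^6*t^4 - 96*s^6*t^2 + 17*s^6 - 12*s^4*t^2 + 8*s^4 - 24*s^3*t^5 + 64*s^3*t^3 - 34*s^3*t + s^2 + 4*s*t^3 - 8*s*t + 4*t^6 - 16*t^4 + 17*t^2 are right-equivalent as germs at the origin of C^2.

No.

The Hessian of f at 0 is [[0, 0], [0, 0]] with rank 0, so corank 2. A Groebner basis of the Jacobian ideal J(f) in C{s,t} is {t^3, s^2 + 4*s*t + 4*t^2}; counting standard monomials gives mu = 6. Corank 2; j^3 = -(s + 2*t)^3 is a perfect cube, so E-series; the 4-jet and mu = 6 give E_6. The Hessian of g at 0 is [[2, -8], [-8, 34]] with rank 2, so corank 0. A Groebner basis of the Jacobian ideal J(g) in C{s,t} is {s, t}; counting standard monomials gives mu = 1. Corank 0: nondegenerate Morse point, so A_1. f is E_6 but g is A_1, hence not right-equivalent.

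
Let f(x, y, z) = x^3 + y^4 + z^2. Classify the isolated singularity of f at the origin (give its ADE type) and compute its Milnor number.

The Hessian of f at 0 has rank 1. Corank 2; j^3 = x^3 is a perfect cube, so E-series; the 4-jet and mu = 6 give E_6.

Type E6, Milnor number mu = 6.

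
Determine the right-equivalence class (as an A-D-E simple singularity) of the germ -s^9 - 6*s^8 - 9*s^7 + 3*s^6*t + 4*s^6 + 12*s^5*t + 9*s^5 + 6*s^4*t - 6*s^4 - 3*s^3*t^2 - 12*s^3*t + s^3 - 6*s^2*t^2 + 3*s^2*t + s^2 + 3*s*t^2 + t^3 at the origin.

A2

The Hessian of f at 0 is [[2, 0], [0, 0]] with rank 1, so corank 1. A Groebner basis of the Jacobian ideal J(f) in C{s,t} is {t^2, s}; counting standard monomials gives mu = 2. Corank 1: A-series; mu = 2 gives A_2.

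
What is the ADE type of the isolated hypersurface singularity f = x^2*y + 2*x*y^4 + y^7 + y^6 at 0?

D_7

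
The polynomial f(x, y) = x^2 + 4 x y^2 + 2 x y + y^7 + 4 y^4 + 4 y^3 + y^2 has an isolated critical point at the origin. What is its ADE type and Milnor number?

The Hessian of f at 0 is [[2, 2], [2, 2]] with rank 1, so corank 1. A Groebner basis of the Jacobian ideal J(f) in C{x,y} is {x^3 + 3*x^2*y - 3*x^2/2 - 2*x*y + x/4 + y/4, x/2 + y^2 + y/2}; counting standard monomials gives mu = 6. Corank 1: A-series; mu = 6 gives A_6.

Type A6, Milnor number mu = 6.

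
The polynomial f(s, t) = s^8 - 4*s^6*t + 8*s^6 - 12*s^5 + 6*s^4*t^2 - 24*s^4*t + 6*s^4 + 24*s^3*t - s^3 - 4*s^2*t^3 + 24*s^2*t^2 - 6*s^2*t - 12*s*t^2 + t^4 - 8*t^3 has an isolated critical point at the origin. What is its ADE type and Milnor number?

Type E6, Milnor number mu = 6.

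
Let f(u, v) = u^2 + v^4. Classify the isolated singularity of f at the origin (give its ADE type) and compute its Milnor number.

Type A3, Milnor number mu = 3.

The Hessian of f at 0 is [[2, 0], [0, 0]] with rank 1, so corank 1. A Groebner basis of the Jacobian ideal J(f) in C{u,v} is {v^3, u}; counting standard monomials gives mu = 3. Corank 1: A-series; mu = 3 gives A_3.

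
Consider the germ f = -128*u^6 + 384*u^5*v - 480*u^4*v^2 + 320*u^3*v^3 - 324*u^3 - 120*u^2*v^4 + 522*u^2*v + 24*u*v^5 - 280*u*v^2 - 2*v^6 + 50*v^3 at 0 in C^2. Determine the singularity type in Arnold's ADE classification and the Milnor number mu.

Type D7, Milnor number mu = 7.

The Hessian of f at 0 has rank 0. Corank 2; j^3 = -2*(2*u - v)*(9*u - 5*v)^2 has shape L^2 M (L != M), so D-series; mu = 7 gives D_7.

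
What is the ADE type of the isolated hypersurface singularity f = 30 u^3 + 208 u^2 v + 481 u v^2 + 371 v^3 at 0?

The Hessian of f at 0 has rank 0. Corank 2; j^3 = (3*u + 7*v)*(10*u^2 + 46*u*v + 53*v^2) splits into three distinct lines over C (the quadratic factor has nonzero discriminant), so D_4.

D_{4}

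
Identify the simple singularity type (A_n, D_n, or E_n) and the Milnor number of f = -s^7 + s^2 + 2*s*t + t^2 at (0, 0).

Type A_{6}, Milnor number mu = 6.

The Hessian of f at 0 has rank 1. Corank 1: A-series; mu = 6 gives A_6.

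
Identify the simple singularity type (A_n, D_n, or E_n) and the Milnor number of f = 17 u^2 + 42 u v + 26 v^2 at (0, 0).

Type A1, Milnor number mu = 1.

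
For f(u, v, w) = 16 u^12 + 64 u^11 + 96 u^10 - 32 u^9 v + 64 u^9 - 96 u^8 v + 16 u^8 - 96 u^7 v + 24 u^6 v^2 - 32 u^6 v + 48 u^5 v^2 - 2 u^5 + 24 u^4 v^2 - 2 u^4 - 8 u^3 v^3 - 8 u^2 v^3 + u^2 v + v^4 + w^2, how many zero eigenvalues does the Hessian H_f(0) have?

2

The Hessian at 0 is [[0, 0, 0], [0, 0, 0], [0, 0, 2]] of rank 1; hence corank 2.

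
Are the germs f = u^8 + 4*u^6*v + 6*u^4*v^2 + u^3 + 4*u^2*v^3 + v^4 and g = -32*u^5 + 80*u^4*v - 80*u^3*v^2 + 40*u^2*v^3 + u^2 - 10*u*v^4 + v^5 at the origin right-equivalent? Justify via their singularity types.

No.

The Hessian of f at 0 has rank 0. Corank 2; j^3 = u^3 is a perfect cube, so E-series; the 4-jet and mu = 6 give E_6. The Hessian of g at 0 has rank 1. Corank 1: A-series; mu = 4 gives A_4. f is E_6 but g is A_4, hence not right-equivalent.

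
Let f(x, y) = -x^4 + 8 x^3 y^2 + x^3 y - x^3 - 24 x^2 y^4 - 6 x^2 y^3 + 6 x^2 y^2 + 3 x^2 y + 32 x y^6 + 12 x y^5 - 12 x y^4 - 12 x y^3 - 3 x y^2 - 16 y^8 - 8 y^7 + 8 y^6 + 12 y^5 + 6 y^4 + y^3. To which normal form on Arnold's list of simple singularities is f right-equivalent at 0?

E_7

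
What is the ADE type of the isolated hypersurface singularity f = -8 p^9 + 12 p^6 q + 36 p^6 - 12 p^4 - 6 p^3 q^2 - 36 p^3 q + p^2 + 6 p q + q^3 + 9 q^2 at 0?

A2

The Hessian of f at 0 has rank 1. Corank 1: A-series; mu = 2 gives A_2.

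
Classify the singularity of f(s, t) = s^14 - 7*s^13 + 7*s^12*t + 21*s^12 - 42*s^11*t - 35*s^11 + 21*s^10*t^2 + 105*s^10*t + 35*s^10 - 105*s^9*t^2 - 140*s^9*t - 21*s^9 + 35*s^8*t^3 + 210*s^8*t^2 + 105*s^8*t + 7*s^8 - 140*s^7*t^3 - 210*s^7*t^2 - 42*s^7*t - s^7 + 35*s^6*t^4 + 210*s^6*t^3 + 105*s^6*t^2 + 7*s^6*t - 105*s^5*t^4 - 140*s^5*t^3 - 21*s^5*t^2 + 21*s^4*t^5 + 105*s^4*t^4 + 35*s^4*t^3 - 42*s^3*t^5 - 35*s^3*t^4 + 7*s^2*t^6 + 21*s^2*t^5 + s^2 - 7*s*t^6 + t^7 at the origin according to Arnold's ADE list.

The Hessian of f at 0 has rank 1. Corank 1: A-series; mu = 6 gives A_6.

A6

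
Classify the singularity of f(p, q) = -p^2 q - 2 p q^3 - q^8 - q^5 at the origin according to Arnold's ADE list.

The Hessian of f at 0 is [[0, 0], [0, 0]] with rank 0, so corank 2. A Groebner basis of the Jacobian ideal J(f) in C{p,q} is {p^4, p^3*q - p^2/8 - p*q^2/8, p^3 + p^2*q^2, p*q + q^3}; counting standard monomials gives mu = 9. Corank 2; j^3 = -p^2*q has shape L^2 M (L != M), so D-series; mu = 9 gives D_9.

D_{9}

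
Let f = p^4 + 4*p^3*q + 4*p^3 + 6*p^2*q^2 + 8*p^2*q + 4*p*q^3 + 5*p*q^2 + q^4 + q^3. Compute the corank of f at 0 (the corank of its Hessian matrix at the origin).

2

Hessian at 0 has rank 0.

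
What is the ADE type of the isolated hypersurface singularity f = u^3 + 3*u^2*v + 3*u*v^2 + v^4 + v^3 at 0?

The Hessian of f at 0 is [[0, 0], [0, 0]] with rank 0, so corank 2. A Groebner basis of the Jacobian ideal J(f) in C{u,v} is {v^3, u^2 + 2*u*v + v^2}; counting standard monomials gives mu = 6. Corank 2; j^3 = (u + v)^3 is a perfect cube, so E-series; the 4-jet and mu = 6 give E_6.

E_6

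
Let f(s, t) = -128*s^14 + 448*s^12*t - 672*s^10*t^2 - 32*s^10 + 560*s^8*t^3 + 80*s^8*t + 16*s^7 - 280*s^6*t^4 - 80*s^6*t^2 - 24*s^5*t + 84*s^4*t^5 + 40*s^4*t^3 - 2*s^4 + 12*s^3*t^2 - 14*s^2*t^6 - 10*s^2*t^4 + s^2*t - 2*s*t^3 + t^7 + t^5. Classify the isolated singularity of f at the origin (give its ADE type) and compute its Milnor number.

Type D_{8}, Milnor number mu = 8.

The Hessian of f at 0 has rank 0. Corank 2; j^3 = s^2*t has shape L^2 M (L != M), so D-series; mu = 8 gives D_8.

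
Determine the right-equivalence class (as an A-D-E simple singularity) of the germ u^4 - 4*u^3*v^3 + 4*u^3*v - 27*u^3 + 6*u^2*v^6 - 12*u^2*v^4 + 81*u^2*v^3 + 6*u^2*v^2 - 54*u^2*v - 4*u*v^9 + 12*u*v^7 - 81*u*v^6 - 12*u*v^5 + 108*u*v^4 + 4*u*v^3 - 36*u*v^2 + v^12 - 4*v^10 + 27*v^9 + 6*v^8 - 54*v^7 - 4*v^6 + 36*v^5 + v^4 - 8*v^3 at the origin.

E6

The Hessian of f at 0 has rank 0. Corank 2; j^3 = -(3*u + 2*v)^3 is a perfect cube, so E-series; the 4-jet and mu = 6 give E_6.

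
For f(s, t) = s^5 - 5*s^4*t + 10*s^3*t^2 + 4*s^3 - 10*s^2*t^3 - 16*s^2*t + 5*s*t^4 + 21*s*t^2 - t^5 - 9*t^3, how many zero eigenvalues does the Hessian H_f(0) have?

2

The Hessian at 0 is [[0, 0], [0, 0]] of rank 0; hence corank 2.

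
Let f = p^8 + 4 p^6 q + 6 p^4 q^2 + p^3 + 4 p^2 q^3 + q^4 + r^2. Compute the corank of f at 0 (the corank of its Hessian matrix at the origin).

Hessian at 0 has rank 1.

2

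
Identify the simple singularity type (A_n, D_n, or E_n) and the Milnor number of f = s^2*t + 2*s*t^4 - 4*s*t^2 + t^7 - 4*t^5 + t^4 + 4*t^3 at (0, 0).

The Hessian of f at 0 has rank 0. Corank 2; j^3 = t*(s - 2*t)^2 has shape L^2 M (L != M), so D-series; mu = 5 gives D_5.

Type D_5, Milnor number mu = 5.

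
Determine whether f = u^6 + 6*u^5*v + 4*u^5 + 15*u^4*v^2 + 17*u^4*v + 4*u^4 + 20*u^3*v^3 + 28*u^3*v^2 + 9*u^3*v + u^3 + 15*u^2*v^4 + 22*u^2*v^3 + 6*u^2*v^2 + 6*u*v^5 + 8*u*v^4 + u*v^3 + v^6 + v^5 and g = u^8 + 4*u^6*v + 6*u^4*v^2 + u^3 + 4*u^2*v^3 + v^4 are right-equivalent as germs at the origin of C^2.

No.

The Hessian of f at 0 is [[0, 0], [0, 0]] with rank 0, so corank 2. A Groebner basis of the Jacobian ideal J(f) in C{u,v} is {-3*u^2/5 + v^4 - v^3/5, u^3, u^2*v + u^2/5 + v^3/15, u^2/5 + u*v^2 + v^3/15}; counting standard monomials gives mu = 7. Corank 2; j^3 = u^3 is a perfect cube, so E-series; the 4-jet and mu = 7 give E_7. The Hessian of g at 0 is [[0, 0], [0, 0]] with rank 0, so corank 2. A Groebner basis of the Jacobian ideal J(g) in C{u,v} is {v^3, u^2}; counting standard monomials gives mu = 6. Corank 2; j^3 = u^3 is a perfect cube, so E-series; the 4-jet and mu = 6 give E_6. f is E_7 but g is E_6, hence not right-equivalent.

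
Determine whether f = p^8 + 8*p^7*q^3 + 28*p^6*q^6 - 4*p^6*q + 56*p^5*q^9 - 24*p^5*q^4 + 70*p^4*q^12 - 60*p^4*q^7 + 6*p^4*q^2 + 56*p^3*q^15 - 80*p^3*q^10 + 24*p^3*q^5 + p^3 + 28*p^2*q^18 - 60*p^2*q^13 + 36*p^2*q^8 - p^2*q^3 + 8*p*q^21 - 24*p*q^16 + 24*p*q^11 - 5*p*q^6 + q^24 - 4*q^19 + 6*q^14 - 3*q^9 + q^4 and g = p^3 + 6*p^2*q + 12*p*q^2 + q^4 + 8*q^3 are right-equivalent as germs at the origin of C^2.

Yes.

The Hessian of f at 0 has rank 0. Corank 2; j^3 = p^3 is a perfect cube, so E-series; the 4-jet and mu = 6 give E_6. The Hessian of g at 0 has rank 0. Corank 2; j^3 = (p + 2*q)^3 is a perfect cube, so E-series; the 4-jet and mu = 6 give E_6. Both have type E_6, hence right-equivalent.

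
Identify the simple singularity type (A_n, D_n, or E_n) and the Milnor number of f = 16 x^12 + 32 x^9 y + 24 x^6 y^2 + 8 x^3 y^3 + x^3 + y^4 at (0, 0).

Type E6, Milnor number mu = 6.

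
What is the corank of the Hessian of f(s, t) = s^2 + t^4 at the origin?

1

Hessian at 0 has rank 1.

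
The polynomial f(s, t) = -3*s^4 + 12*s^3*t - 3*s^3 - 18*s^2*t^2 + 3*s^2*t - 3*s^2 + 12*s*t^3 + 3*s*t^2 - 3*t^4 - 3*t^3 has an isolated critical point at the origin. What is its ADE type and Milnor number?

Type A_{2}, Milnor number mu = 2.

The Hessian of f at 0 has rank 1. Corank 1: A-series; mu = 2 gives A_2.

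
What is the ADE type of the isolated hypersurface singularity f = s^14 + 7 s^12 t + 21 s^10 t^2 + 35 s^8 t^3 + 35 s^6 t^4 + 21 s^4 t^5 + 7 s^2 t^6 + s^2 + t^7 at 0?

A_{6}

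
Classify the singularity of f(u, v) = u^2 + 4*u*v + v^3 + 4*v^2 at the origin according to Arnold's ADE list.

A_{2}

The Hessian of f at 0 has rank 1. Corank 1: A-series; mu = 2 gives A_2.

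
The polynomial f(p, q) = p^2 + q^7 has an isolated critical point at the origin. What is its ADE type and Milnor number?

Type A6, Milnor number mu = 6.

The Hessian of f at 0 has rank 1. Corank 1: A-series; mu = 6 gives A_6.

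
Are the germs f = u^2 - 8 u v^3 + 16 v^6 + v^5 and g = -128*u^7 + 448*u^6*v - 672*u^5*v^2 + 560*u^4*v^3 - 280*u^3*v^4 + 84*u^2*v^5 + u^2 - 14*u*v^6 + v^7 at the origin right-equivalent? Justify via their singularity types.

No.

The Hessian of f at 0 is [[2, 0], [0, 0]] with rank 1, so corank 1. A Groebner basis of the Jacobian ideal J(f) in C{u,v} is {-u/4 + v^3, u^2, u*v}; counting standard monomials gives mu = 4. Corank 1: A-series; mu = 4 gives A_4. The Hessian of g at 0 is [[2, 0], [0, 0]] with rank 1, so corank 1. A Groebner basis of the Jacobian ideal J(g) in C{u,v} is {v^6, u}; counting standard monomials gives mu = 6. Corank 1: A-series; mu = 6 gives A_6. f is A_4 but g is A_6, hence not right-equivalent.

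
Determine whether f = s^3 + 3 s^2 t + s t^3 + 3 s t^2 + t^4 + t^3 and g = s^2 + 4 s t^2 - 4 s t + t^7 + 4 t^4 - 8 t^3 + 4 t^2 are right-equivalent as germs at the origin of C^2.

The Hessian of f at 0 is [[0, 0], [0, 0]] with rank 0, so corank 2. A Groebner basis of the Jacobian ideal J(f) in C{s,t} is {s^3 + 3*s^2*t + 6*s^2 + 12*s*t + 6*t^2, -3*s^2 + s*t^2 - 6*s*t - 3*t^2, 3*s^2 + 6*s*t + t^3 + 3*t^2}; counting standard monomials gives mu = 7. Corank 2; j^3 = (s + t)^3 is a perfect cube, so E-series; the 4-jet and mu = 7 give E_7. The Hessian of g at 0 is [[2, -4], [-4, 8]] with rank 1, so corank 1. A Groebner basis of the Jacobian ideal J(g) in C{s,t} is {s^3 - 6*s^2*t - 6*s^2 + 16*s*t + 4*s - 8*t, s/2 + t^2 - t}; counting standard monomials gives mu = 6. Corank 1: A-series; mu = 6 gives A_6. f is E_7 but g is A_6, hence not right-equivalent.

No.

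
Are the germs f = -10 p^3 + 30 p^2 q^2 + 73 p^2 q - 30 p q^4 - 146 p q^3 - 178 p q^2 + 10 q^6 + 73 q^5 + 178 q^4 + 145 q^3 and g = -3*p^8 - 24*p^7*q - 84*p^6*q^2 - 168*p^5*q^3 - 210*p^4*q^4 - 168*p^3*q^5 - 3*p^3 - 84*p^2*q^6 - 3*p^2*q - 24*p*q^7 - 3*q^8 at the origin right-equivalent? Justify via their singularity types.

No.

The Hessian of f at 0 is [[0, 0], [0, 0]] with rank 0, so corank 2. A Groebner basis of the Jacobian ideal J(f) in C{p,q} is {q^3, p^2 - 71*q^2/11, p*q - 28*q^2/11}; counting standard monomials gives mu = 4. Corank 2; j^3 = -(2*p - 5*q)*(5*p^2 - 24*p*q + 29*q^2) splits into three distinct lines over C (the quadratic factor has nonzero discriminant), so D_4. The Hessian of g at 0 is [[0, 0], [0, 0]] with rank 0, so corank 2. A Groebner basis of the Jacobian ideal J(g) in C{p,q} is {-p*q/8 + q^7, p*q^2, p^2 + p*q}; counting standard monomials gives mu = 9. Corank 2; j^3 = -3*p^2*(p + q) has shape L^2 M (L != M), so D-series; mu = 9 gives D_9. f is D_4 but g is D_9, hence not right-equivalent.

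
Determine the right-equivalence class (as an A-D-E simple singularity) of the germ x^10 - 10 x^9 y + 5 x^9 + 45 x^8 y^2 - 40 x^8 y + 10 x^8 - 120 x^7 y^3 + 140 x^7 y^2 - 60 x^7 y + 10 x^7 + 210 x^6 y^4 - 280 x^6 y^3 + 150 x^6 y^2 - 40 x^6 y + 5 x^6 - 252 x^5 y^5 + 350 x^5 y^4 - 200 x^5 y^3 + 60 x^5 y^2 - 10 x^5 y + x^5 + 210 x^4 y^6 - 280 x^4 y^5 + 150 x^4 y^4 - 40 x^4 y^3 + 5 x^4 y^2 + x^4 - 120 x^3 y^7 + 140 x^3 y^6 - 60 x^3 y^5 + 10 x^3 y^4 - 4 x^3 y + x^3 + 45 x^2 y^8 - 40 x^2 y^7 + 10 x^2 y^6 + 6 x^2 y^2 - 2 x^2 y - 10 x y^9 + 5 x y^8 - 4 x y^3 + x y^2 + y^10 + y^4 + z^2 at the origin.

D_{6}

The Hessian of f at 0 is [[0, 0, 0], [0, 0, 0], [0, 0, 2]] with rank 1, so corank 2. A Groebner basis of the Jacobian ideal J(f) in C{x,y,z} is {-x*y/5 + y^4 + y^2/5, x*y^2 - y^3, x^2 - x*y, z}; counting standard monomials gives mu = 6. Corank 2; j^3 = x*(x - y)^2 has shape L^2 M (L != M), so D-series; mu = 6 gives D_6.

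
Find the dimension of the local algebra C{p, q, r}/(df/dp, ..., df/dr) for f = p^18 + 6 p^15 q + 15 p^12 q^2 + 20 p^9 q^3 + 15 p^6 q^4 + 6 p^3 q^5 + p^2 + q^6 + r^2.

The Hessian of f at 0 has rank 2. Corank 1: A-series; mu = 5 gives A_5.

5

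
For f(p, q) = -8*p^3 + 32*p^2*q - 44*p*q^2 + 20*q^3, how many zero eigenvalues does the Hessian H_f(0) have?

Hessian at 0 has rank 0.

2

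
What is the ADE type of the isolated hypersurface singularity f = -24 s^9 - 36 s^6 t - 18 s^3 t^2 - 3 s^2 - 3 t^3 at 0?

The Hessian of f at 0 is [[-6, 0], [0, 0]] with rank 1, so corank 1. A Groebner basis of the Jacobian ideal J(f) in C{s,t} is {t^2, s}; counting standard monomials gives mu = 2. Corank 1: A-series; mu = 2 gives A_2.

A_{2}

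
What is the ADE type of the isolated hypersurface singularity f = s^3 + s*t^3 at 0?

E_7

The Hessian of f at 0 is [[0, 0], [0, 0]] with rank 0, so corank 2. A Groebner basis of the Jacobian ideal J(f) in C{s,t} is {s^3, s*t^2, 3*s^2 + t^3}; counting standard monomials gives mu = 7. Corank 2; j^3 = s^3 is a perfect cube, so E-series; the 4-jet and mu = 7 give E_7.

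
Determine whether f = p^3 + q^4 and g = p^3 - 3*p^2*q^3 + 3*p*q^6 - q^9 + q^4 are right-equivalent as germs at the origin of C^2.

Yes.

The Hessian of f at 0 has rank 0. Corank 2; j^3 = p^3 is a perfect cube, so E-series; the 4-jet and mu = 6 give E_6. The Hessian of g at 0 has rank 0. Corank 2; j^3 = p^3 is a perfect cube, so E-series; the 4-jet and mu = 6 give E_6. Both have type E_6, hence right-equivalent.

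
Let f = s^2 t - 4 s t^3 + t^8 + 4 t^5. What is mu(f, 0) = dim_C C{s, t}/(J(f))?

9

The Hessian of f at 0 is [[0, 0], [0, 0]] with rank 0, so corank 2. A Groebner basis of the Jacobian ideal J(f) in C{s,t} is {s^4, s^3*t + s^2 - 2*s*t^2, -s^3/2 + s^2*t^2, -s*t/2 + t^3}; counting standard monomials gives mu = 9. Corank 2; j^3 = s^2*t has shape L^2 M (L != M), so D-series; mu = 9 gives D_9.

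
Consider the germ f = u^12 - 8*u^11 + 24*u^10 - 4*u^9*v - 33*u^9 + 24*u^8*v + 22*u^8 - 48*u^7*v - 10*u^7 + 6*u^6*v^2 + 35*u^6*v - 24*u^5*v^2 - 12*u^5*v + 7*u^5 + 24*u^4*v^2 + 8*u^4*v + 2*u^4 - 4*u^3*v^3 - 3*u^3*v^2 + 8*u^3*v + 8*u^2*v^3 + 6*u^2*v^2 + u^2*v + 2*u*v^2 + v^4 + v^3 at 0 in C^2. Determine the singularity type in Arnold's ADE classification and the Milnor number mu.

The Hessian of f at 0 has rank 0. Corank 2; j^3 = v*(u + v)^2 has shape L^2 M (L != M), so D-series; mu = 5 gives D_5.

Type D5, Milnor number mu = 5.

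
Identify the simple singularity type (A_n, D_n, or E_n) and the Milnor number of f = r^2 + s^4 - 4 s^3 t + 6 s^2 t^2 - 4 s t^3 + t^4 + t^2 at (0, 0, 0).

Type A_3, Milnor number mu = 3.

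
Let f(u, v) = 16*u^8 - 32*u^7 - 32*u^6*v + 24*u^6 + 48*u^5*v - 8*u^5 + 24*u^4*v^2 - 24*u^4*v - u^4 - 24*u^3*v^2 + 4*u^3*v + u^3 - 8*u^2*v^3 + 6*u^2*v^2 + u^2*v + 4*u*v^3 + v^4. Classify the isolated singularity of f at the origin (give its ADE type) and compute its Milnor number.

Type D_5, Milnor number mu = 5.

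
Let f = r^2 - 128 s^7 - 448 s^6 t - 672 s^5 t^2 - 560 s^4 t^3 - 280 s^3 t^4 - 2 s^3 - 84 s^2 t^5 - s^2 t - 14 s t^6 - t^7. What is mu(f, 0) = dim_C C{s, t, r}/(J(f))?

The Hessian of f at 0 is [[0, 0, 0], [0, 0, 0], [0, 0, 2]] with rank 1, so corank 2. A Groebner basis of the Jacobian ideal J(f) in C{s,t,r} is {-s*t/14 + t^6, s*t^2, s^2 + s*t/2, r}; counting standard monomials gives mu = 8. Corank 2; j^3 = -s^2*(2*s + t) has shape L^2 M (L != M), so D-series; mu = 8 gives D_8.

8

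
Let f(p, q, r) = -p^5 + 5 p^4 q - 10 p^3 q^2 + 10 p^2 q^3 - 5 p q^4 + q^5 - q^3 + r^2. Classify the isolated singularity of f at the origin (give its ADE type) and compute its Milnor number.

Type E_{8}, Milnor number mu = 8.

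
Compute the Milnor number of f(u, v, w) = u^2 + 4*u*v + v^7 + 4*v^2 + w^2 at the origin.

The Hessian of f at 0 is [[2, 4, 0], [4, 8, 0], [0, 0, 2]] with rank 2, so corank 1. A Groebner basis of the Jacobian ideal J(f) in C{u,v,w} is {v^6, u + 2*v, w}; counting standard monomials gives mu = 6. Corank 1: A-series; mu = 6 gives A_6.

6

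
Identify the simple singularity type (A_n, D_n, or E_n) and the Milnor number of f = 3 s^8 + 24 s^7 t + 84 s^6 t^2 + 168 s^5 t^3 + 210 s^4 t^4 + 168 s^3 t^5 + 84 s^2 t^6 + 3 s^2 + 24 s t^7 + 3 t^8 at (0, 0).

Type A7, Milnor number mu = 7.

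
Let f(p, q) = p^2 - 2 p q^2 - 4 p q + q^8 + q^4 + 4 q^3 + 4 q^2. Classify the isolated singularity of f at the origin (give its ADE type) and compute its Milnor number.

Type A_{7}, Milnor number mu = 7.

The Hessian of f at 0 has rank 1. Corank 1: A-series; mu = 7 gives A_7.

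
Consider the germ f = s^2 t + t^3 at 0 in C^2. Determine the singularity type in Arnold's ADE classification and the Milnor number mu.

The Hessian of f at 0 has rank 0. Corank 2; j^3 = t*(s^2 + t^2) splits into three distinct lines over C (the quadratic factor has nonzero discriminant), so D_4.

Type D4, Milnor number mu = 4.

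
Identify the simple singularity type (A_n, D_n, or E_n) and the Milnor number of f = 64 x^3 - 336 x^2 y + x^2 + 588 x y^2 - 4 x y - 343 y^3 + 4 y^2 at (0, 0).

The Hessian of f at 0 has rank 1. Corank 1: A-series; mu = 2 gives A_2.

Type A_{2}, Milnor number mu = 2.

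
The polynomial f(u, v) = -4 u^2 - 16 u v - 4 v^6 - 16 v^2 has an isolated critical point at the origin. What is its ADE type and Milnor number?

Type A_{5}, Milnor number mu = 5.

The Hessian of f at 0 has rank 1. Corank 1: A-series; mu = 5 gives A_5.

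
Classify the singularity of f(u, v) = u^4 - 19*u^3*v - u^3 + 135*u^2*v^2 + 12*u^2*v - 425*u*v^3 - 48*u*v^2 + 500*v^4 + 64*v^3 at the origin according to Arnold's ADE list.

E_7

The Hessian of f at 0 is [[0, 0], [0, 0]] with rank 0, so corank 2. A Groebner basis of the Jacobian ideal J(f) in C{u,v} is {3*u^2 - 24*u*v + v^4 + v^3 + 48*v^2, u^3 - 108*u^2 + 864*u*v - 100*v^3 - 1728*v^2, u^2*v - 17*u^2 + 136*u*v - 65*v^3/3 - 272*v^2, -2*u^2 + u*v^2 + 16*u*v - 14*v^3/3 - 32*v^2}; counting standard monomials gives mu = 7. Corank 2; j^3 = -(u - 4*v)^3 is a perfect cube, so E-series; the 4-jet and mu = 7 give E_7.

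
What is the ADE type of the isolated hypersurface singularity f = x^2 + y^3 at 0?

A2

The Hessian of f at 0 has rank 1. Corank 1: A-series; mu = 2 gives A_2.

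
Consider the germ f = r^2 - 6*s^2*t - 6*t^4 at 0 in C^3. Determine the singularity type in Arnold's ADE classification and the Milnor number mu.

Type D5, Milnor number mu = 5.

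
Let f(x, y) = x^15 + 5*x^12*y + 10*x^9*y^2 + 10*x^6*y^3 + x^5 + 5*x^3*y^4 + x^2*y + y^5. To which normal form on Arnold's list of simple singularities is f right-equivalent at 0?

D6

The Hessian of f at 0 is [[0, 0], [0, 0]] with rank 0, so corank 2. A Groebner basis of the Jacobian ideal J(f) in C{x,y} is {x^2/5 + y^4, x^3, x*y}; counting standard monomials gives mu = 6. Corank 2; j^3 = x^2*y has shape L^2 M (L != M), so D-series; mu = 6 gives D_6.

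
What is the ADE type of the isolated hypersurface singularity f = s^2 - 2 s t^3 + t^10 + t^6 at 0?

The Hessian of f at 0 is [[2, 0], [0, 0]] with rank 1, so corank 1. A Groebner basis of the Jacobian ideal J(f) in C{s,t} is {s^3, -s + t^3}; counting standard monomials gives mu = 9. Corank 1: A-series; mu = 9 gives A_9.

A9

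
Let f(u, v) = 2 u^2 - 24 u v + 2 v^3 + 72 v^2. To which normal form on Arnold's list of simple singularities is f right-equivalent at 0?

A_2

The Hessian of f at 0 has rank 1. Corank 1: A-series; mu = 2 gives A_2.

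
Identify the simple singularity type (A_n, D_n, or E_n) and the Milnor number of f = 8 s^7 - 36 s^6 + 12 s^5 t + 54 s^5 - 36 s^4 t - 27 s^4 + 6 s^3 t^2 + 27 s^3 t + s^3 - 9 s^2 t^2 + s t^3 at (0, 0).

The Hessian of f at 0 has rank 0. Corank 2; j^3 = s^3 is a perfect cube, so E-series; the 4-jet and mu = 7 give E_7.

Type E_{7}, Milnor number mu = 7.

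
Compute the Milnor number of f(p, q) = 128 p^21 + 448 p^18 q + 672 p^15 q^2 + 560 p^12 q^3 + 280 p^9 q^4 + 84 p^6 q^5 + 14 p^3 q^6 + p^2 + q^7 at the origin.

6

The Hessian of f at 0 is [[2, 0], [0, 0]] with rank 1, so corank 1. A Groebner basis of the Jacobian ideal J(f) in C{p,q} is {q^6, p}; counting standard monomials gives mu = 6. Corank 1: A-series; mu = 6 gives A_6.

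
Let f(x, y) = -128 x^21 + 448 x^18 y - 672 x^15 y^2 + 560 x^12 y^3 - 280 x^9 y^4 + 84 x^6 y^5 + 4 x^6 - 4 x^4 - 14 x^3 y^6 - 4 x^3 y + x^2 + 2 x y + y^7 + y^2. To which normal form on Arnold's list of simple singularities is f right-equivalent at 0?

The Hessian of f at 0 is [[2, 2], [2, 2]] with rank 1, so corank 1. A Groebner basis of the Jacobian ideal J(f) in C{x,y} is {x*y/2 + y^4 + y^2/2, x*y^2 - x/6 + 2*y^3/3 - y/6, x^2 + 2*x*y + y^2}; counting standard monomials gives mu = 6. Corank 1: A-series; mu = 6 gives A_6.

A_6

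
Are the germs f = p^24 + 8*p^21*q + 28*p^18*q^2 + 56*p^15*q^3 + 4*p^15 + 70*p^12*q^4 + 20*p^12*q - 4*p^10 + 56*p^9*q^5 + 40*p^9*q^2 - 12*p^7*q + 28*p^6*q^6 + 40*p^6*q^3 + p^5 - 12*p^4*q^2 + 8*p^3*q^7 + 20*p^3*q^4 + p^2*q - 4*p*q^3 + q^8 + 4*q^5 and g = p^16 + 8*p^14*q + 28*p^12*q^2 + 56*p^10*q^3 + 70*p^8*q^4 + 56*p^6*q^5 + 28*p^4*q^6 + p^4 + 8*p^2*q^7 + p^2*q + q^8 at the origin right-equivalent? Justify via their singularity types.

The Hessian of f at 0 has rank 0. Corank 2; j^3 = p^2*q has shape L^2 M (L != M), so D-series; mu = 9 gives D_9. The Hessian of g at 0 has rank 0. Corank 2; j^3 = p^2*q has shape L^2 M (L != M), so D-series; mu = 9 gives D_9. Both have type D_9, hence right-equivalent.

Yes.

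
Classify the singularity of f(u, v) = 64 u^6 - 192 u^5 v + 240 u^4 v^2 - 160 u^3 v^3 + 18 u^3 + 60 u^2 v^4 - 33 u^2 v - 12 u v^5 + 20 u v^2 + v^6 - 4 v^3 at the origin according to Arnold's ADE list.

D7

The Hessian of f at 0 has rank 0. Corank 2; j^3 = (2*u - v)*(3*u - 2*v)^2 has shape L^2 M (L != M), so D-series; mu = 7 gives D_7.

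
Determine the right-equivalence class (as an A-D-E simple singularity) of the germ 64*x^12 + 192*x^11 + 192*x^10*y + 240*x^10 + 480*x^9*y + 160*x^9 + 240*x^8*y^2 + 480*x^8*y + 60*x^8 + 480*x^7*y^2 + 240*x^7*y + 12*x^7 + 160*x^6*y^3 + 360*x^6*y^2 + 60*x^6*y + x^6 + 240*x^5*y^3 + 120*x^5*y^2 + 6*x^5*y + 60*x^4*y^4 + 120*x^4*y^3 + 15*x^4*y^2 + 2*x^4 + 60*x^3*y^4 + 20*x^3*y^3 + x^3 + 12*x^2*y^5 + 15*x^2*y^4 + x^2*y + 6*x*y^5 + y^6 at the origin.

The Hessian of f at 0 has rank 0. Corank 2; j^3 = x^2*(x + y) has shape L^2 M (L != M), so D-series; mu = 7 gives D_7.

D_{7}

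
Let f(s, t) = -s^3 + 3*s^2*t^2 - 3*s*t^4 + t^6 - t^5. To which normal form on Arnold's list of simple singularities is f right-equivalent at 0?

The Hessian of f at 0 is [[0, 0], [0, 0]] with rank 0, so corank 2. A Groebner basis of the Jacobian ideal J(f) in C{s,t} is {t^4, s^3, -s^2/2 + s*t^2}; counting standard monomials gives mu = 8. Corank 2; j^3 = -s^3 is a perfect cube, so E-series; the 5-jet and mu = 8 give E_8.

E_8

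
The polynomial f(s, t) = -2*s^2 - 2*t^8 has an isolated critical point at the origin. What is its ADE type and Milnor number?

Type A_{7}, Milnor number mu = 7.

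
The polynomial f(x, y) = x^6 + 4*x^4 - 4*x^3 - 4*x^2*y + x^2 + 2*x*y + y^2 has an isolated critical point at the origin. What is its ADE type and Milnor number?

Type A_5, Milnor number mu = 5.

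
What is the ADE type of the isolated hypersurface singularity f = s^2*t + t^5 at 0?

D_{6}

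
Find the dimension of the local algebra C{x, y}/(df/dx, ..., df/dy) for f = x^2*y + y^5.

6

The Hessian of f at 0 has rank 0. Corank 2; j^3 = x^2*y has shape L^2 M (L != M), so D-series; mu = 6 gives D_6.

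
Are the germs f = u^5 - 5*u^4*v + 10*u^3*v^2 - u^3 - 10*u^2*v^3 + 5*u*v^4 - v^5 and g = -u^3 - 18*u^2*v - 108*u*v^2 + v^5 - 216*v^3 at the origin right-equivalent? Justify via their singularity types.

Yes.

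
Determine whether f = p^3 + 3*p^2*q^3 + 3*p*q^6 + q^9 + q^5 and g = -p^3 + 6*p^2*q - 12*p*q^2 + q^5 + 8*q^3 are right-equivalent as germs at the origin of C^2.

Yes.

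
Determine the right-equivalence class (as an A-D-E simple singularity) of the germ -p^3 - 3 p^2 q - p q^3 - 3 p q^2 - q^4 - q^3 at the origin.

E7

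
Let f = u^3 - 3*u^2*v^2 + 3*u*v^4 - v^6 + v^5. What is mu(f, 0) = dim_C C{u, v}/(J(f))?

8

The Hessian of f at 0 is [[0, 0], [0, 0]] with rank 0, so corank 2. A Groebner basis of the Jacobian ideal J(f) in C{u,v} is {v^4, u^3, -u^2/2 + u*v^2}; counting standard monomials gives mu = 8. Corank 2; j^3 = u^3 is a perfect cube, so E-series; the 5-jet and mu = 8 give E_8.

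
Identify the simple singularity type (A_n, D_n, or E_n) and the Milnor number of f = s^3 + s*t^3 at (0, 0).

The Hessian of f at 0 is [[0, 0], [0, 0]] with rank 0, so corank 2. A Groebner basis of the Jacobian ideal J(f) in C{s,t} is {s^3, s*t^2, 3*s^2 + t^3}; counting standard monomials gives mu = 7. Corank 2; j^3 = s^3 is a perfect cube, so E-series; the 4-jet and mu = 7 give E_7.

Type E7, Milnor number mu = 7.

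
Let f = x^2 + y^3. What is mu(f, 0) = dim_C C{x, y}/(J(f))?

2

The Hessian of f at 0 has rank 1. Corank 1: A-series; mu = 2 gives A_2.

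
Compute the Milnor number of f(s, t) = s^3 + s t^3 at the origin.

7

The Hessian of f at 0 has rank 0. Corank 2; j^3 = s^3 is a perfect cube, so E-series; the 4-jet and mu = 7 give E_7.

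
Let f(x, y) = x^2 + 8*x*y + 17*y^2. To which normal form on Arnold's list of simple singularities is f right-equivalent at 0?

The Hessian of f at 0 has rank 2. Corank 0: nondegenerate Morse point, so A_1.

A1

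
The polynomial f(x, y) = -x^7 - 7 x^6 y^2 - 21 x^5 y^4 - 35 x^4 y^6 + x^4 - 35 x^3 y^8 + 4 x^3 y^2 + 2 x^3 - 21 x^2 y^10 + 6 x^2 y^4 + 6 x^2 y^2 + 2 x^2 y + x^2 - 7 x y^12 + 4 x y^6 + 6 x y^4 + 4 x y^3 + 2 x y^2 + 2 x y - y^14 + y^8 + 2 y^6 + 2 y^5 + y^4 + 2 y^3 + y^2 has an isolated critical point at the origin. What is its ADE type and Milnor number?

Type A6, Milnor number mu = 6.

The Hessian of f at 0 has rank 1. Corank 1: A-series; mu = 6 gives A_6.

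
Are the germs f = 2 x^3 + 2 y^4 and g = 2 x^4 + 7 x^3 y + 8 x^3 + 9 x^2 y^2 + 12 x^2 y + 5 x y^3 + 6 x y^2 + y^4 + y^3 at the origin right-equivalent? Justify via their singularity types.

No.

The Hessian of f at 0 has rank 0. Corank 2; j^3 = 2*x^3 is a perfect cube, so E-series; the 4-jet and mu = 6 give E_6. The Hessian of g at 0 has rank 0. Corank 2; j^3 = (2*x + y)^3 is a perfect cube, so E-series; the 4-jet and mu = 7 give E_7. f is E_6 but g is E_7, hence not right-equivalent.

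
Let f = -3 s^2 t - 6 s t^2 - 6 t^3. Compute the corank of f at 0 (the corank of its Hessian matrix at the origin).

2

Hessian at 0 has rank 0.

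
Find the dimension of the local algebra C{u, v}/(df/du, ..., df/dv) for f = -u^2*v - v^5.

6

The Hessian of f at 0 has rank 0. Corank 2; j^3 = -u^2*v has shape L^2 M (L != M), so D-series; mu = 6 gives D_6.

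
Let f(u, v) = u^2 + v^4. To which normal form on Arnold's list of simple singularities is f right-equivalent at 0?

A_{3}

The Hessian of f at 0 has rank 1. Corank 1: A-series; mu = 3 gives A_3.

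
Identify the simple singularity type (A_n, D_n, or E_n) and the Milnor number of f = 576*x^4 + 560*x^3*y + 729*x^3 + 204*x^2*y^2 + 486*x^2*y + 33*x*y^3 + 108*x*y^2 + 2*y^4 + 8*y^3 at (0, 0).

The Hessian of f at 0 has rank 0. Corank 2; j^3 = (9*x + 2*y)^3 is a perfect cube, so E-series; the 4-jet and mu = 7 give E_7.

Type E_7, Milnor number mu = 7.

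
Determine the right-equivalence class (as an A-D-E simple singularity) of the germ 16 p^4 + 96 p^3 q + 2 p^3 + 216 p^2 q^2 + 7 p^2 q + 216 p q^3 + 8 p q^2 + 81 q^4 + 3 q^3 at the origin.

The Hessian of f at 0 has rank 0. Corank 2; j^3 = (p + q)^2*(2*p + 3*q) has shape L^2 M (L != M), so D-series; mu = 5 gives D_5.

D_5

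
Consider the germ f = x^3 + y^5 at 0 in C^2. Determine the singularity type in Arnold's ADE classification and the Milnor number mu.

Type E_{8}, Milnor number mu = 8.

The Hessian of f at 0 is [[0, 0], [0, 0]] with rank 0, so corank 2. A Groebner basis of the Jacobian ideal J(f) in C{x,y} is {y^4, x^2}; counting standard monomials gives mu = 8. Corank 2; j^3 = x^3 is a perfect cube, so E-series; the 5-jet and mu = 8 give E_8.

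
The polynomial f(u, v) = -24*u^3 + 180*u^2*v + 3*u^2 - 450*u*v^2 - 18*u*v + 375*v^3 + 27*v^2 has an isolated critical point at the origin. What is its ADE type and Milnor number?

The Hessian of f at 0 has rank 1. Corank 1: A-series; mu = 2 gives A_2.

Type A2, Milnor number mu = 2.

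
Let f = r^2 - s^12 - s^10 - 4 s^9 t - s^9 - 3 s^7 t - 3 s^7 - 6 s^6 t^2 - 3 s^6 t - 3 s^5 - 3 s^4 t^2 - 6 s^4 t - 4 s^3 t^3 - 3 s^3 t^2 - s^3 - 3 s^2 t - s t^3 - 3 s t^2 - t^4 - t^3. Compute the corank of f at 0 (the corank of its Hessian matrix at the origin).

2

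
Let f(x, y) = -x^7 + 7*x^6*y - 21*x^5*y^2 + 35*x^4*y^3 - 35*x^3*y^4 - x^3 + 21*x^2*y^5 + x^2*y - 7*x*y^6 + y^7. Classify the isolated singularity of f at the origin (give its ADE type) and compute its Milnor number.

The Hessian of f at 0 is [[0, 0], [0, 0]] with rank 0, so corank 2. A Groebner basis of the Jacobian ideal J(f) in C{x,y} is {x*y/7 + y^6, x*y^2, x^2 - x*y}; counting standard monomials gives mu = 8. Corank 2; j^3 = -x^2*(x - y) has shape L^2 M (L != M), so D-series; mu = 8 gives D_8.

Type D8, Milnor number mu = 8.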